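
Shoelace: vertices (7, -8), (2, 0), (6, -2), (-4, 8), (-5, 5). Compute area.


Shoelace sum: (7*0 - 2*(-8)) + (2*(-2) - 6*0) + (6*8 - (-4)*(-2)) + ((-4)*5 - (-5)*8) + ((-5)*(-8) - 7*5)
= 77
Area = |77|/2 = 38.5

38.5


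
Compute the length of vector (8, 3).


|u| = sqrt(8^2 + 3^2) = sqrt(73) = 8.544

8.544


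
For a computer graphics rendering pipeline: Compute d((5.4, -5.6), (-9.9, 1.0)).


dx=-15.3, dy=6.6
d^2 = (-15.3)^2 + 6.6^2 = 277.65
d = sqrt(277.65) = 16.6628

16.6628


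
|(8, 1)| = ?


|u| = sqrt(8^2 + 1^2) = sqrt(65) = 8.0623

8.0623


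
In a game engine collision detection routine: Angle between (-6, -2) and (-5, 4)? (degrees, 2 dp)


u.v = 22, |u| = sqrt(40) = 6.3246, |v| = sqrt(41) = 6.4031
cos(theta) = u.v/(|u||v|) = 22/sqrt(1640) = 0.543251
theta = acos(0.543251) = 57.09 degrees

57.09 degrees


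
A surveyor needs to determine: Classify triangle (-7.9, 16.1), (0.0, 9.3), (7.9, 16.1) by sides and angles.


Side lengths squared: AB^2=108.65, BC^2=108.65, CA^2=249.64
Sorted: [108.65, 108.65, 249.64]
By sides: Isosceles, By angles: Obtuse

Isosceles, Obtuse


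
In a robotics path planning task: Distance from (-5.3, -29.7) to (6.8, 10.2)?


dx=12.1, dy=39.9
d^2 = 12.1^2 + 39.9^2 = 1738.42
d = sqrt(1738.42) = 41.6944

41.6944


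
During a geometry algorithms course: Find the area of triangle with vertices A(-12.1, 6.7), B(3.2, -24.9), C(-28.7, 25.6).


Area = |x_A(y_B-y_C) + x_B(y_C-y_A) + x_C(y_A-y_B)|/2
= |611.05 + 60.48 + (-906.92)|/2
= 235.39/2 = 117.695

117.695


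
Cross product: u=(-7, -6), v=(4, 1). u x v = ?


u x v = u_x*v_y - u_y*v_x = (-7)*1 - (-6)*4
= (-7) - (-24) = 17

17


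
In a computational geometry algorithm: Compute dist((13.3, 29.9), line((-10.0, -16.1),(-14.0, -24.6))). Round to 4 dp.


|cross product| = 14.05
|line direction| = sqrt(88.25) = 9.3941
Distance = 14.05/sqrt(88.25) = 1.4956

1.4956


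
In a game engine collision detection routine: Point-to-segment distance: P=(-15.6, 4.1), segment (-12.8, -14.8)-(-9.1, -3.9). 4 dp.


Project P onto AB: t = 1 (clamped to [0,1])
Closest point on segment: (-9.1, -3.9)
Distance: 10.3078

10.3078


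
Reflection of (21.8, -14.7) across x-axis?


Reflection over x-axis: (x,y) -> (x,-y)
(21.8, -14.7) -> (21.8, 14.7)

(21.8, 14.7)


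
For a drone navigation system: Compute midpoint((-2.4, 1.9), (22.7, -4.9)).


M = (((-2.4)+22.7)/2, (1.9+(-4.9))/2)
= (10.15, -1.5)

(10.15, -1.5)


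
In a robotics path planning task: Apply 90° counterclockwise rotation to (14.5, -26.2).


90° CCW: (x,y) -> (-y, x)
(14.5,-26.2) -> (26.2, 14.5)

(26.2, 14.5)


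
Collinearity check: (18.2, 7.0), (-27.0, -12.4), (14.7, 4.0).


Cross product: ((-27)-18.2)*(4-7) - ((-12.4)-7)*(14.7-18.2)
= 67.7

No, not collinear


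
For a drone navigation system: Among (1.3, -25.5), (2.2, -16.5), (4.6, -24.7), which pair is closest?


d(P0,P1) = 9.0449, d(P0,P2) = 3.3956, d(P1,P2) = 8.544
Closest: P0 and P2

Closest pair: (1.3, -25.5) and (4.6, -24.7), distance = 3.3956


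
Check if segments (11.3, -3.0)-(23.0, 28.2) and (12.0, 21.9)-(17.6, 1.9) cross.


Cross products: d1=-153.44, d2=255.28, d3=269.49, d4=-139.23
d1*d2 < 0 and d3*d4 < 0? yes

Yes, they intersect


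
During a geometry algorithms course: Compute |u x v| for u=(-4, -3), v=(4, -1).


|u x v| = |(-4)*(-1) - (-3)*4|
= |4 - (-12)| = 16

16


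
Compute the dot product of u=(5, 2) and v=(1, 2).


u . v = u_x*v_x + u_y*v_y = 5*1 + 2*2
= 5 + 4 = 9

9


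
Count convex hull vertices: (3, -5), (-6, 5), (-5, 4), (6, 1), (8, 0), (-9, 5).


Convex hull vertices (CCW): (-9, 5), (3, -5), (8, 0), (6, 1), (-6, 5)
Count = 5

5


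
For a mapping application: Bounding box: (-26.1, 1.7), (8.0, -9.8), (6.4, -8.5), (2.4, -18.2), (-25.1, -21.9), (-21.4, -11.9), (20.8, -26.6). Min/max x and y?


x range: [-26.1, 20.8]
y range: [-26.6, 1.7]
Bounding box: (-26.1,-26.6) to (20.8,1.7)

(-26.1,-26.6) to (20.8,1.7)


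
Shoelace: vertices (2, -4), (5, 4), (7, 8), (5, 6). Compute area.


Shoelace sum: (2*4 - 5*(-4)) + (5*8 - 7*4) + (7*6 - 5*8) + (5*(-4) - 2*6)
= 10
Area = |10|/2 = 5

5


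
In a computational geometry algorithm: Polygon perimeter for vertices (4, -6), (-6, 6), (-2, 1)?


Sides: (4, -6)->(-6, 6): sqrt(244) = 15.620499, (-6, 6)->(-2, 1): sqrt(41) = 6.403124, (-2, 1)->(4, -6): sqrt(85) = 9.219544
Sum = 31.243167
Perimeter = 31.2432

31.2432


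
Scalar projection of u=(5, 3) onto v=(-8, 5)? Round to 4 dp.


u.v = -25, |v| = sqrt(89) = 9.434
Scalar projection = u.v / |v| = -25 / sqrt(89) = -2.65

-2.65


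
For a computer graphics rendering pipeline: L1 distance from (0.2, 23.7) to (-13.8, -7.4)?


|0.2-(-13.8)| + |23.7-(-7.4)| = 14 + 31.1 = 45.1

45.1


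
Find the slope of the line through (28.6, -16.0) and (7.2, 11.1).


slope = (y2-y1)/(x2-x1) = (11.1-(-16))/(7.2-28.6) = 27.1/(-21.4) = -1.2664

-1.2664


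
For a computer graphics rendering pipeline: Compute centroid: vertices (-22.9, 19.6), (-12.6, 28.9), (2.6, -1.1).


Centroid = ((x_A+x_B+x_C)/3, (y_A+y_B+y_C)/3)
= (((-22.9)+(-12.6)+2.6)/3, (19.6+28.9+(-1.1))/3)
= (-10.9667, 15.8)

(-10.9667, 15.8)


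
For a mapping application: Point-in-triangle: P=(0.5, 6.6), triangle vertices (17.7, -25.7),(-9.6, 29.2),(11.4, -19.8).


Cross products: AB x AP = 62.49, BC x BP = 20.3, CA x CP = 102.01
All same sign? yes

Yes, inside


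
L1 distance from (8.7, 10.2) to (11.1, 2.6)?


|8.7-11.1| + |10.2-2.6| = 2.4 + 7.6 = 10

10


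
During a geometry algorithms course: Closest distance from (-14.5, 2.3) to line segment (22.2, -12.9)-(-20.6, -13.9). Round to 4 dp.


Project P onto AB: t = 0.8487 (clamped to [0,1])
Closest point on segment: (-14.125, -13.7487)
Distance: 16.0531

16.0531


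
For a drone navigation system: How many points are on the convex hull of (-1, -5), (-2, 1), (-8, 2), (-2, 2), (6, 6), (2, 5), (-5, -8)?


Convex hull vertices (CCW): (-8, 2), (-5, -8), (-1, -5), (6, 6), (2, 5)
Count = 5

5


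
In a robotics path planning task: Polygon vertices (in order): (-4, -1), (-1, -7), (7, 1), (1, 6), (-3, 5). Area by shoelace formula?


Shoelace sum: ((-4)*(-7) - (-1)*(-1)) + ((-1)*1 - 7*(-7)) + (7*6 - 1*1) + (1*5 - (-3)*6) + ((-3)*(-1) - (-4)*5)
= 162
Area = |162|/2 = 81

81


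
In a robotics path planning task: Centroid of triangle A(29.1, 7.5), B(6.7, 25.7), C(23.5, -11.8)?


Centroid = ((x_A+x_B+x_C)/3, (y_A+y_B+y_C)/3)
= ((29.1+6.7+23.5)/3, (7.5+25.7+(-11.8))/3)
= (19.7667, 7.1333)

(19.7667, 7.1333)


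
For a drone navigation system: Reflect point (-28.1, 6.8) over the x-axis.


Reflection over x-axis: (x,y) -> (x,-y)
(-28.1, 6.8) -> (-28.1, -6.8)

(-28.1, -6.8)


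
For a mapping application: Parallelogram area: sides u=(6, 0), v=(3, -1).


|u x v| = |6*(-1) - 0*3|
= |(-6) - 0| = 6

6


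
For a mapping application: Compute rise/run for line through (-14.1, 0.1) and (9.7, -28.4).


slope = (y2-y1)/(x2-x1) = ((-28.4)-0.1)/(9.7-(-14.1)) = (-28.5)/23.8 = -1.1975

-1.1975


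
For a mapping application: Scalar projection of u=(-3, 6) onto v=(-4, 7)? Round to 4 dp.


u.v = 54, |v| = sqrt(65) = 8.0623
Scalar projection = u.v / |v| = 54 / sqrt(65) = 6.6979

6.6979


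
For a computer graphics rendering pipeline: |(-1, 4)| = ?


|u| = sqrt((-1)^2 + 4^2) = sqrt(17) = 4.1231

4.1231


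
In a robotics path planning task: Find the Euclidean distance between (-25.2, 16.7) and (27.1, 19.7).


dx=52.3, dy=3
d^2 = 52.3^2 + 3^2 = 2744.29
d = sqrt(2744.29) = 52.386

52.386


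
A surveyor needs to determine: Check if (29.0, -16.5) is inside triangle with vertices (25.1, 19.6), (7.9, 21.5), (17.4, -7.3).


Cross products: AB x AP = 613.51, BC x BP = 246.68, CA x CP = -382.88
All same sign? no

No, outside


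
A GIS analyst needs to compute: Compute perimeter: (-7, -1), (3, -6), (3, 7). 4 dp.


Sides: (-7, -1)->(3, -6): sqrt(125) = 11.18034, (3, -6)->(3, 7): sqrt(169) = 13, (3, 7)->(-7, -1): sqrt(164) = 12.806248
Sum = 36.986588
Perimeter = 36.9866

36.9866


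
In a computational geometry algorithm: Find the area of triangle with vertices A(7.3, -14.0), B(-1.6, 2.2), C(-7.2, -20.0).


Area = |x_A(y_B-y_C) + x_B(y_C-y_A) + x_C(y_A-y_B)|/2
= |162.06 + 9.6 + 116.64|/2
= 288.3/2 = 144.15

144.15


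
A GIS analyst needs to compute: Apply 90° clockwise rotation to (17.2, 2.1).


90° CW: (x,y) -> (y, -x)
(17.2,2.1) -> (2.1, -17.2)

(2.1, -17.2)


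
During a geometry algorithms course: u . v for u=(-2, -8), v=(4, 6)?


u . v = u_x*v_x + u_y*v_y = (-2)*4 + (-8)*6
= (-8) + (-48) = -56

-56


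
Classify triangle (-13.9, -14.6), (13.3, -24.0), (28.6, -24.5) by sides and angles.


Side lengths squared: AB^2=828.2, BC^2=234.34, CA^2=1904.26
Sorted: [234.34, 828.2, 1904.26]
By sides: Scalene, By angles: Obtuse

Scalene, Obtuse


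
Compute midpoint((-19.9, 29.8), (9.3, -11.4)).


M = (((-19.9)+9.3)/2, (29.8+(-11.4))/2)
= (-5.3, 9.2)

(-5.3, 9.2)


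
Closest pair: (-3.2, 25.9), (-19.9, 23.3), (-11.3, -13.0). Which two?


d(P0,P1) = 16.9012, d(P0,P2) = 39.7344, d(P1,P2) = 37.3048
Closest: P0 and P1

Closest pair: (-3.2, 25.9) and (-19.9, 23.3), distance = 16.9012


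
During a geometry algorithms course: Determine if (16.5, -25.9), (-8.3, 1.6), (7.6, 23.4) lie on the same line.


Cross product: ((-8.3)-16.5)*(23.4-(-25.9)) - (1.6-(-25.9))*(7.6-16.5)
= -977.89

No, not collinear


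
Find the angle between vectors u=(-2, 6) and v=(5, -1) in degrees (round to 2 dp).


u.v = -16, |u| = sqrt(40) = 6.3246, |v| = sqrt(26) = 5.099
cos(theta) = u.v/(|u||v|) = -16/sqrt(1040) = -0.496139
theta = acos(-0.496139) = 119.74 degrees

119.74 degrees


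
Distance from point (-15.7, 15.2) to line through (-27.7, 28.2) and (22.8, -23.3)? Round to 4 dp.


|cross product| = 38.5
|line direction| = sqrt(5202.5) = 72.1284
Distance = 38.5/sqrt(5202.5) = 0.5338

0.5338


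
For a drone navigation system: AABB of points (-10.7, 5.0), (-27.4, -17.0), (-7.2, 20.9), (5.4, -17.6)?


x range: [-27.4, 5.4]
y range: [-17.6, 20.9]
Bounding box: (-27.4,-17.6) to (5.4,20.9)

(-27.4,-17.6) to (5.4,20.9)


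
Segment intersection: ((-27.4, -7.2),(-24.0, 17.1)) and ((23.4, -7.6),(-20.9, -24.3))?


Cross products: d1=-866.08, d2=-1885.79, d3=-1235.8, d4=-216.09
d1*d2 < 0 and d3*d4 < 0? no

No, they don't intersect


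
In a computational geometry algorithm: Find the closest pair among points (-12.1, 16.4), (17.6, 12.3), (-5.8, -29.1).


d(P0,P1) = 29.9817, d(P0,P2) = 45.9341, d(P1,P2) = 47.5554
Closest: P0 and P1

Closest pair: (-12.1, 16.4) and (17.6, 12.3), distance = 29.9817


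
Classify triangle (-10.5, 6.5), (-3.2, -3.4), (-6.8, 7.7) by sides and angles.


Side lengths squared: AB^2=151.3, BC^2=136.17, CA^2=15.13
Sorted: [15.13, 136.17, 151.3]
By sides: Scalene, By angles: Right

Scalene, Right


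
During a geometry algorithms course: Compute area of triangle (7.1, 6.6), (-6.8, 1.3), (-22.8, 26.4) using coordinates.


Area = |x_A(y_B-y_C) + x_B(y_C-y_A) + x_C(y_A-y_B)|/2
= |(-178.21) + (-134.64) + (-120.84)|/2
= 433.69/2 = 216.845

216.845


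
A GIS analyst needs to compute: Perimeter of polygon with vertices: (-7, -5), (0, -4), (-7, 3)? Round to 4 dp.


Sides: (-7, -5)->(0, -4): sqrt(50) = 7.071068, (0, -4)->(-7, 3): sqrt(98) = 9.899495, (-7, 3)->(-7, -5): sqrt(64) = 8
Sum = 24.970563
Perimeter = 24.9706

24.9706


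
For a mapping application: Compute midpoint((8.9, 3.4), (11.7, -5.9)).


M = ((8.9+11.7)/2, (3.4+(-5.9))/2)
= (10.3, -1.25)

(10.3, -1.25)


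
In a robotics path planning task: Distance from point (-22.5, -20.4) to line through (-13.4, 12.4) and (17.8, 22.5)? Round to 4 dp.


|cross product| = 931.45
|line direction| = sqrt(1075.45) = 32.7941
Distance = 931.45/sqrt(1075.45) = 28.403

28.403


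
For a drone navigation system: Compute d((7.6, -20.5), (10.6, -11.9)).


dx=3, dy=8.6
d^2 = 3^2 + 8.6^2 = 82.96
d = sqrt(82.96) = 9.1082

9.1082


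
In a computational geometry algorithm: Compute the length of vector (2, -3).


|u| = sqrt(2^2 + (-3)^2) = sqrt(13) = 3.6056

3.6056


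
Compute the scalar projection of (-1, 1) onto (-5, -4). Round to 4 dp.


u.v = 1, |v| = sqrt(41) = 6.4031
Scalar projection = u.v / |v| = 1 / sqrt(41) = 0.1562

0.1562


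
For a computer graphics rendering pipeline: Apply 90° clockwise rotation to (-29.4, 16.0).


90° CW: (x,y) -> (y, -x)
(-29.4,16) -> (16, 29.4)

(16, 29.4)


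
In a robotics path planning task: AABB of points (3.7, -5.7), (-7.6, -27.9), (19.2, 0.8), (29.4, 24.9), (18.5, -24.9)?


x range: [-7.6, 29.4]
y range: [-27.9, 24.9]
Bounding box: (-7.6,-27.9) to (29.4,24.9)

(-7.6,-27.9) to (29.4,24.9)


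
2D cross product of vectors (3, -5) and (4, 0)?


u x v = u_x*v_y - u_y*v_x = 3*0 - (-5)*4
= 0 - (-20) = 20

20


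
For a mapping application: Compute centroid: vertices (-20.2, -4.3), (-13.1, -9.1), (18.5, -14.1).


Centroid = ((x_A+x_B+x_C)/3, (y_A+y_B+y_C)/3)
= (((-20.2)+(-13.1)+18.5)/3, ((-4.3)+(-9.1)+(-14.1))/3)
= (-4.9333, -9.1667)

(-4.9333, -9.1667)


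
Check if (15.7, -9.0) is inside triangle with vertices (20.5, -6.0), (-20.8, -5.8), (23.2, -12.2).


Cross products: AB x AP = 124.86, BC x BP = 92.8, CA x CP = 37.86
All same sign? yes

Yes, inside


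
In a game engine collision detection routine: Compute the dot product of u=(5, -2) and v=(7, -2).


u . v = u_x*v_x + u_y*v_y = 5*7 + (-2)*(-2)
= 35 + 4 = 39

39


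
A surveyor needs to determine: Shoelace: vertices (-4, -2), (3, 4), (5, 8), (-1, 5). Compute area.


Shoelace sum: ((-4)*4 - 3*(-2)) + (3*8 - 5*4) + (5*5 - (-1)*8) + ((-1)*(-2) - (-4)*5)
= 49
Area = |49|/2 = 24.5

24.5


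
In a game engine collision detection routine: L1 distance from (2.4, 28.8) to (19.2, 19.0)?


|2.4-19.2| + |28.8-19| = 16.8 + 9.8 = 26.6

26.6


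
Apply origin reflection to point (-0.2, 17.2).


Reflection over origin: (x,y) -> (-x,-y)
(-0.2, 17.2) -> (0.2, -17.2)

(0.2, -17.2)


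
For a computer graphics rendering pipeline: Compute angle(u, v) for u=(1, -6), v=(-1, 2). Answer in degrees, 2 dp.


u.v = -13, |u| = sqrt(37) = 6.0828, |v| = sqrt(5) = 2.2361
cos(theta) = u.v/(|u||v|) = -13/sqrt(185) = -0.955779
theta = acos(-0.955779) = 162.9 degrees

162.9 degrees


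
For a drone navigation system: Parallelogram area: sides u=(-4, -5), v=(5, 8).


|u x v| = |(-4)*8 - (-5)*5|
= |(-32) - (-25)| = 7

7


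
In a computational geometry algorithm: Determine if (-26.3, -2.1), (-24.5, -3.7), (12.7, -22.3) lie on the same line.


Cross product: ((-24.5)-(-26.3))*((-22.3)-(-2.1)) - ((-3.7)-(-2.1))*(12.7-(-26.3))
= 26.04

No, not collinear


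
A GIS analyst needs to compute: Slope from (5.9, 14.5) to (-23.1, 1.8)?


slope = (y2-y1)/(x2-x1) = (1.8-14.5)/((-23.1)-5.9) = (-12.7)/(-29) = 0.4379

0.4379


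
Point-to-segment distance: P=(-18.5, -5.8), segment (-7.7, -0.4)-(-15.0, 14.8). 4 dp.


Project P onto AB: t = 0 (clamped to [0,1])
Closest point on segment: (-7.7, -0.4)
Distance: 12.0748

12.0748


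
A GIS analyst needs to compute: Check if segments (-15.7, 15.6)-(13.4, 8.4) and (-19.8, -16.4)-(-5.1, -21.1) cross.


Cross products: d1=489.67, d2=520.6, d3=-960.72, d4=-991.65
d1*d2 < 0 and d3*d4 < 0? no

No, they don't intersect


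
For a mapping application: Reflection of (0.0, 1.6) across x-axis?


Reflection over x-axis: (x,y) -> (x,-y)
(0, 1.6) -> (0, -1.6)

(0, -1.6)


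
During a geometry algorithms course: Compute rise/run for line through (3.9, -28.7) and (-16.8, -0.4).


slope = (y2-y1)/(x2-x1) = ((-0.4)-(-28.7))/((-16.8)-3.9) = 28.3/(-20.7) = -1.3671

-1.3671


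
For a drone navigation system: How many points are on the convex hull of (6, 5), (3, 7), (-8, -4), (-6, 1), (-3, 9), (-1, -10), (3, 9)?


Convex hull vertices (CCW): (-8, -4), (-1, -10), (6, 5), (3, 9), (-3, 9)
Count = 5

5


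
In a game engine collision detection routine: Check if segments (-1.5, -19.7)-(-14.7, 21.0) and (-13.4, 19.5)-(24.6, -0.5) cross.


Cross products: d1=-1251.6, d2=31, d3=-33.11, d4=-1315.71
d1*d2 < 0 and d3*d4 < 0? no

No, they don't intersect


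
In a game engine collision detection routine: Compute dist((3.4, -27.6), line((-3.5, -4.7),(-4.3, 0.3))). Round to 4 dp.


|cross product| = 16.18
|line direction| = sqrt(25.64) = 5.0636
Distance = 16.18/sqrt(25.64) = 3.1954

3.1954


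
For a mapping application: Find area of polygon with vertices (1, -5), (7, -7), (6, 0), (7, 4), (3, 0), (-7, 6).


Shoelace sum: (1*(-7) - 7*(-5)) + (7*0 - 6*(-7)) + (6*4 - 7*0) + (7*0 - 3*4) + (3*6 - (-7)*0) + ((-7)*(-5) - 1*6)
= 129
Area = |129|/2 = 64.5

64.5


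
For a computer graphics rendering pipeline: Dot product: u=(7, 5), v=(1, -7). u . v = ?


u . v = u_x*v_x + u_y*v_y = 7*1 + 5*(-7)
= 7 + (-35) = -28

-28


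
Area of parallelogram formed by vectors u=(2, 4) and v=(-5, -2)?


|u x v| = |2*(-2) - 4*(-5)|
= |(-4) - (-20)| = 16

16


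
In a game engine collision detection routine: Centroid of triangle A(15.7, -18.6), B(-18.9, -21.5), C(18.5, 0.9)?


Centroid = ((x_A+x_B+x_C)/3, (y_A+y_B+y_C)/3)
= ((15.7+(-18.9)+18.5)/3, ((-18.6)+(-21.5)+0.9)/3)
= (5.1, -13.0667)

(5.1, -13.0667)


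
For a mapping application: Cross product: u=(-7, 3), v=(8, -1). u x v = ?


u x v = u_x*v_y - u_y*v_x = (-7)*(-1) - 3*8
= 7 - 24 = -17

-17


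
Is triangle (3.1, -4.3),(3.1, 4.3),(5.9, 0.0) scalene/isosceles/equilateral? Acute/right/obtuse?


Side lengths squared: AB^2=73.96, BC^2=26.33, CA^2=26.33
Sorted: [26.33, 26.33, 73.96]
By sides: Isosceles, By angles: Obtuse

Isosceles, Obtuse


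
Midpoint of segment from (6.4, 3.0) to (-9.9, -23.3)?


M = ((6.4+(-9.9))/2, (3+(-23.3))/2)
= (-1.75, -10.15)

(-1.75, -10.15)


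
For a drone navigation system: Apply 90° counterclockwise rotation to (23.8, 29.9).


90° CCW: (x,y) -> (-y, x)
(23.8,29.9) -> (-29.9, 23.8)

(-29.9, 23.8)


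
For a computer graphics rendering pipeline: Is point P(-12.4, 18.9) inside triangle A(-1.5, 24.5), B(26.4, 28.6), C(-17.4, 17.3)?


Cross products: AB x AP = -111.55, BC x BP = -13.58, CA x CP = -10.56
All same sign? yes

Yes, inside


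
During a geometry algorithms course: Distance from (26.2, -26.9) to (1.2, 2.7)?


dx=-25, dy=29.6
d^2 = (-25)^2 + 29.6^2 = 1501.16
d = sqrt(1501.16) = 38.7448

38.7448


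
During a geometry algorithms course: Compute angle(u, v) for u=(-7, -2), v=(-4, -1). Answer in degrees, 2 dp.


u.v = 30, |u| = sqrt(53) = 7.2801, |v| = sqrt(17) = 4.1231
cos(theta) = u.v/(|u||v|) = 30/sqrt(901) = 0.999445
theta = acos(0.999445) = 1.91 degrees

1.91 degrees


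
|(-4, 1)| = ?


|u| = sqrt((-4)^2 + 1^2) = sqrt(17) = 4.1231

4.1231


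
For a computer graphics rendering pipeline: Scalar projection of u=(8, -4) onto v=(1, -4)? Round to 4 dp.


u.v = 24, |v| = sqrt(17) = 4.1231
Scalar projection = u.v / |v| = 24 / sqrt(17) = 5.8209

5.8209


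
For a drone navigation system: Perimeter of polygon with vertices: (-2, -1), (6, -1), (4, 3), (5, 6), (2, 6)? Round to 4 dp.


Sides: (-2, -1)->(6, -1): sqrt(64) = 8, (6, -1)->(4, 3): sqrt(20) = 4.472136, (4, 3)->(5, 6): sqrt(10) = 3.162278, (5, 6)->(2, 6): sqrt(9) = 3, (2, 6)->(-2, -1): sqrt(65) = 8.062258
Sum = 26.696672
Perimeter = 26.6967

26.6967


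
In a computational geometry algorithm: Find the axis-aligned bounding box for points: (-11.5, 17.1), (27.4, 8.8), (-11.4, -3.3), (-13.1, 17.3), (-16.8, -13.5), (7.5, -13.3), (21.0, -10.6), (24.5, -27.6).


x range: [-16.8, 27.4]
y range: [-27.6, 17.3]
Bounding box: (-16.8,-27.6) to (27.4,17.3)

(-16.8,-27.6) to (27.4,17.3)


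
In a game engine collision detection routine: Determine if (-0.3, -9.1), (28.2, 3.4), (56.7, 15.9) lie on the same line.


Cross product: (28.2-(-0.3))*(15.9-(-9.1)) - (3.4-(-9.1))*(56.7-(-0.3))
= 0

Yes, collinear


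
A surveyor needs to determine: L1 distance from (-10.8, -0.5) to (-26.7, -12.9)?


|(-10.8)-(-26.7)| + |(-0.5)-(-12.9)| = 15.9 + 12.4 = 28.3

28.3


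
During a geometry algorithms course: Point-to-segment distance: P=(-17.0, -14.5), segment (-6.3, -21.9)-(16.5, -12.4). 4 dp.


Project P onto AB: t = 0 (clamped to [0,1])
Closest point on segment: (-6.3, -21.9)
Distance: 13.0096

13.0096


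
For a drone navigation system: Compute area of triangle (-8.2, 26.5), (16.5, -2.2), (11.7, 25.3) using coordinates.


Area = |x_A(y_B-y_C) + x_B(y_C-y_A) + x_C(y_A-y_B)|/2
= |225.5 + (-19.8) + 335.79|/2
= 541.49/2 = 270.745

270.745


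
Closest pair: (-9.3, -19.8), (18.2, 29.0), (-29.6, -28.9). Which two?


d(P0,P1) = 56.0151, d(P0,P2) = 22.2463, d(P1,P2) = 75.0816
Closest: P0 and P2

Closest pair: (-9.3, -19.8) and (-29.6, -28.9), distance = 22.2463


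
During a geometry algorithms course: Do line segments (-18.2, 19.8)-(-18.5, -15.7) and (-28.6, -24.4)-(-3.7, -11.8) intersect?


Cross products: d1=969.54, d2=89.37, d3=-355.94, d4=524.23
d1*d2 < 0 and d3*d4 < 0? no

No, they don't intersect


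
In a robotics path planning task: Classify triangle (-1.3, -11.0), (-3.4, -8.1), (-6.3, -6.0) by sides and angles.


Side lengths squared: AB^2=12.82, BC^2=12.82, CA^2=50
Sorted: [12.82, 12.82, 50]
By sides: Isosceles, By angles: Obtuse

Isosceles, Obtuse


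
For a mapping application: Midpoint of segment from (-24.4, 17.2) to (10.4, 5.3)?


M = (((-24.4)+10.4)/2, (17.2+5.3)/2)
= (-7, 11.25)

(-7, 11.25)


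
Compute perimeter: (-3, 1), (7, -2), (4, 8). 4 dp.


Sides: (-3, 1)->(7, -2): sqrt(109) = 10.440307, (7, -2)->(4, 8): sqrt(109) = 10.440307, (4, 8)->(-3, 1): sqrt(98) = 9.899495
Sum = 30.780109
Perimeter = 30.7801

30.7801


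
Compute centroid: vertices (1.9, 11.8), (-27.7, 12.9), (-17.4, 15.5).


Centroid = ((x_A+x_B+x_C)/3, (y_A+y_B+y_C)/3)
= ((1.9+(-27.7)+(-17.4))/3, (11.8+12.9+15.5)/3)
= (-14.4, 13.4)

(-14.4, 13.4)


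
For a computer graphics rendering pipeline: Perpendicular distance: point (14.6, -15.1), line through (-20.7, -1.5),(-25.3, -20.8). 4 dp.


|cross product| = 743.85
|line direction| = sqrt(393.65) = 19.8406
Distance = 743.85/sqrt(393.65) = 37.4913

37.4913


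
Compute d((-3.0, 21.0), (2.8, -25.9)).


dx=5.8, dy=-46.9
d^2 = 5.8^2 + (-46.9)^2 = 2233.25
d = sqrt(2233.25) = 47.2573

47.2573


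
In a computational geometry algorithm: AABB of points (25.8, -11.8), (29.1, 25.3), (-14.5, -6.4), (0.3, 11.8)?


x range: [-14.5, 29.1]
y range: [-11.8, 25.3]
Bounding box: (-14.5,-11.8) to (29.1,25.3)

(-14.5,-11.8) to (29.1,25.3)


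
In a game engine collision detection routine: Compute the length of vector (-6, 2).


|u| = sqrt((-6)^2 + 2^2) = sqrt(40) = 6.3246

6.3246


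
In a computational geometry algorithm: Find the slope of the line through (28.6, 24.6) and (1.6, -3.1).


slope = (y2-y1)/(x2-x1) = ((-3.1)-24.6)/(1.6-28.6) = (-27.7)/(-27) = 1.0259

1.0259


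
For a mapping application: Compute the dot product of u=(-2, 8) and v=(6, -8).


u . v = u_x*v_x + u_y*v_y = (-2)*6 + 8*(-8)
= (-12) + (-64) = -76

-76


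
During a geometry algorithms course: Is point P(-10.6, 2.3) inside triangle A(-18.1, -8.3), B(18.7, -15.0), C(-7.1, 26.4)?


Cross products: AB x AP = 440.33, BC x BP = 766.68, CA x CP = 143.65
All same sign? yes

Yes, inside


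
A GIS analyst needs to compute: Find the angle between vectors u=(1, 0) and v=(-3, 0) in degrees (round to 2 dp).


u.v = -3, |u| = sqrt(1) = 1, |v| = sqrt(9) = 3
cos(theta) = u.v/(|u||v|) = -3/sqrt(9) = -1
theta = acos(-1) = 180 degrees

180 degrees


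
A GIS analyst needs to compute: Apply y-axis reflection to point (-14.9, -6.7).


Reflection over y-axis: (x,y) -> (-x,y)
(-14.9, -6.7) -> (14.9, -6.7)

(14.9, -6.7)


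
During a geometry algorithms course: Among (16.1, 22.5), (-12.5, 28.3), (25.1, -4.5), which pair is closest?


d(P0,P1) = 29.1822, d(P0,P2) = 28.4605, d(P1,P2) = 49.8959
Closest: P0 and P2

Closest pair: (16.1, 22.5) and (25.1, -4.5), distance = 28.4605


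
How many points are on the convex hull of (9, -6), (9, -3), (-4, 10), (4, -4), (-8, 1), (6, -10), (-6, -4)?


Convex hull vertices (CCW): (-8, 1), (-6, -4), (6, -10), (9, -6), (9, -3), (-4, 10)
Count = 6

6


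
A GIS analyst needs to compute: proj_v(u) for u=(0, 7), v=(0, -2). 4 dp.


u.v = -14, |v| = sqrt(4) = 2
Scalar projection = u.v / |v| = -14 / sqrt(4) = -7

-7


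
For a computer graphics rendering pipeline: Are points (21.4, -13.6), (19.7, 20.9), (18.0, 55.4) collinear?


Cross product: (19.7-21.4)*(55.4-(-13.6)) - (20.9-(-13.6))*(18-21.4)
= 0

Yes, collinear


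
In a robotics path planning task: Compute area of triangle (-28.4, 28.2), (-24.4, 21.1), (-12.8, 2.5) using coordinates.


Area = |x_A(y_B-y_C) + x_B(y_C-y_A) + x_C(y_A-y_B)|/2
= |(-528.24) + 627.08 + (-90.88)|/2
= 7.96/2 = 3.98

3.98


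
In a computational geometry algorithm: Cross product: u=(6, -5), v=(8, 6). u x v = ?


u x v = u_x*v_y - u_y*v_x = 6*6 - (-5)*8
= 36 - (-40) = 76

76


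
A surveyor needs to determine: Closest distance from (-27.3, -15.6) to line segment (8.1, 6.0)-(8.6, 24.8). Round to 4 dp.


Project P onto AB: t = 0 (clamped to [0,1])
Closest point on segment: (8.1, 6)
Distance: 41.4695

41.4695


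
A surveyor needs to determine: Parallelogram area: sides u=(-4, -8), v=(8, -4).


|u x v| = |(-4)*(-4) - (-8)*8|
= |16 - (-64)| = 80

80


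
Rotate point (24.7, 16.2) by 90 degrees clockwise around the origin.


90° CW: (x,y) -> (y, -x)
(24.7,16.2) -> (16.2, -24.7)

(16.2, -24.7)


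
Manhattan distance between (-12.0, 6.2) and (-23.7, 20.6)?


|(-12)-(-23.7)| + |6.2-20.6| = 11.7 + 14.4 = 26.1

26.1


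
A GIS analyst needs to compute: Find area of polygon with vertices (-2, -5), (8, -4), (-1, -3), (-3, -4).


Shoelace sum: ((-2)*(-4) - 8*(-5)) + (8*(-3) - (-1)*(-4)) + ((-1)*(-4) - (-3)*(-3)) + ((-3)*(-5) - (-2)*(-4))
= 22
Area = |22|/2 = 11

11


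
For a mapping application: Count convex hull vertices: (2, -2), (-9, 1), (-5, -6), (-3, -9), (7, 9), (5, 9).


Convex hull vertices (CCW): (-9, 1), (-5, -6), (-3, -9), (2, -2), (7, 9), (5, 9)
Count = 6

6


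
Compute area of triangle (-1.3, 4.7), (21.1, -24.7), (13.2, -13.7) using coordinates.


Area = |x_A(y_B-y_C) + x_B(y_C-y_A) + x_C(y_A-y_B)|/2
= |14.3 + (-388.24) + 388.08|/2
= 14.14/2 = 7.07

7.07


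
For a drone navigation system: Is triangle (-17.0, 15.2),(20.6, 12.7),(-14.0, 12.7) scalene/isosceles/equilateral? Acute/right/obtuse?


Side lengths squared: AB^2=1420.01, BC^2=1197.16, CA^2=15.25
Sorted: [15.25, 1197.16, 1420.01]
By sides: Scalene, By angles: Obtuse

Scalene, Obtuse


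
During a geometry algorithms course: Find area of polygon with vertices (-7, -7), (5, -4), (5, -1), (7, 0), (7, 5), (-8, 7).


Shoelace sum: ((-7)*(-4) - 5*(-7)) + (5*(-1) - 5*(-4)) + (5*0 - 7*(-1)) + (7*5 - 7*0) + (7*7 - (-8)*5) + ((-8)*(-7) - (-7)*7)
= 314
Area = |314|/2 = 157

157


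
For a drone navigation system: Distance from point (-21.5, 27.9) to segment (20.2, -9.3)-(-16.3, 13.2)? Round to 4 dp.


Project P onto AB: t = 1 (clamped to [0,1])
Closest point on segment: (-16.3, 13.2)
Distance: 15.5926

15.5926


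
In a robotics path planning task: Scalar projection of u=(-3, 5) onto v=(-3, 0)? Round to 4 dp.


u.v = 9, |v| = sqrt(9) = 3
Scalar projection = u.v / |v| = 9 / sqrt(9) = 3

3


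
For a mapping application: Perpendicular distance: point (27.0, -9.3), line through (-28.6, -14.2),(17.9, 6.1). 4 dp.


|cross product| = 900.83
|line direction| = sqrt(2574.34) = 50.738
Distance = 900.83/sqrt(2574.34) = 17.7546

17.7546


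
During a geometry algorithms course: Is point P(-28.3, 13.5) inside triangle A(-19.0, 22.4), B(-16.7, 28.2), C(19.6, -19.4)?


Cross products: AB x AP = 33.47, BC x BP = -1085.77, CA x CP = 732.28
All same sign? no

No, outside


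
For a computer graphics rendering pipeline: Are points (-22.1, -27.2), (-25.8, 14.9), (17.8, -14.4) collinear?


Cross product: ((-25.8)-(-22.1))*((-14.4)-(-27.2)) - (14.9-(-27.2))*(17.8-(-22.1))
= -1727.15

No, not collinear


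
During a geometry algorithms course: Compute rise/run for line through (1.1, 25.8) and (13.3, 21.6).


slope = (y2-y1)/(x2-x1) = (21.6-25.8)/(13.3-1.1) = (-4.2)/12.2 = -0.3443

-0.3443


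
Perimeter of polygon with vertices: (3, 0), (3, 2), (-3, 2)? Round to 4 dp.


Sides: (3, 0)->(3, 2): sqrt(4) = 2, (3, 2)->(-3, 2): sqrt(36) = 6, (-3, 2)->(3, 0): sqrt(40) = 6.324555
Sum = 14.324555
Perimeter = 14.3246

14.3246


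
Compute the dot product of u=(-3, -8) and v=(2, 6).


u . v = u_x*v_x + u_y*v_y = (-3)*2 + (-8)*6
= (-6) + (-48) = -54

-54


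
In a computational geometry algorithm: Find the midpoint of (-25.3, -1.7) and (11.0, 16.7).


M = (((-25.3)+11)/2, ((-1.7)+16.7)/2)
= (-7.15, 7.5)

(-7.15, 7.5)


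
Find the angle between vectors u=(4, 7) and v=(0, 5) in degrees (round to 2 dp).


u.v = 35, |u| = sqrt(65) = 8.0623, |v| = sqrt(25) = 5
cos(theta) = u.v/(|u||v|) = 35/sqrt(1625) = 0.868243
theta = acos(0.868243) = 29.74 degrees

29.74 degrees


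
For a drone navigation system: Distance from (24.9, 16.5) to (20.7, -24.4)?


dx=-4.2, dy=-40.9
d^2 = (-4.2)^2 + (-40.9)^2 = 1690.45
d = sqrt(1690.45) = 41.1151

41.1151


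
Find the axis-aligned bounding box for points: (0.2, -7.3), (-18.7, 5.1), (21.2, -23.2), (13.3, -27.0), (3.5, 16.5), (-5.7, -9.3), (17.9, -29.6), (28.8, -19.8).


x range: [-18.7, 28.8]
y range: [-29.6, 16.5]
Bounding box: (-18.7,-29.6) to (28.8,16.5)

(-18.7,-29.6) to (28.8,16.5)


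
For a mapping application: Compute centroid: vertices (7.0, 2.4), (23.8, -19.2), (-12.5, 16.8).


Centroid = ((x_A+x_B+x_C)/3, (y_A+y_B+y_C)/3)
= ((7+23.8+(-12.5))/3, (2.4+(-19.2)+16.8)/3)
= (6.1, 0)

(6.1, 0)


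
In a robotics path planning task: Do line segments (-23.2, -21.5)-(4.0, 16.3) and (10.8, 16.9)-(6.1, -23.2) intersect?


Cross products: d1=-1182.92, d2=-269.86, d3=-240.72, d4=-1153.78
d1*d2 < 0 and d3*d4 < 0? no

No, they don't intersect


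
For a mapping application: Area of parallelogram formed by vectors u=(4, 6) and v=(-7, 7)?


|u x v| = |4*7 - 6*(-7)|
= |28 - (-42)| = 70

70


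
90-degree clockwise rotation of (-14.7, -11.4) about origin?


90° CW: (x,y) -> (y, -x)
(-14.7,-11.4) -> (-11.4, 14.7)

(-11.4, 14.7)


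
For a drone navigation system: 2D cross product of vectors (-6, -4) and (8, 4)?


u x v = u_x*v_y - u_y*v_x = (-6)*4 - (-4)*8
= (-24) - (-32) = 8

8


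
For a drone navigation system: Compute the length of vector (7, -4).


|u| = sqrt(7^2 + (-4)^2) = sqrt(65) = 8.0623

8.0623


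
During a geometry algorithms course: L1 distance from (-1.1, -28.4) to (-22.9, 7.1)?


|(-1.1)-(-22.9)| + |(-28.4)-7.1| = 21.8 + 35.5 = 57.3

57.3


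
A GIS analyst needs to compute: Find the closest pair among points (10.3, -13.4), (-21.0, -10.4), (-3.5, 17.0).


d(P0,P1) = 31.4434, d(P0,P2) = 33.3856, d(P1,P2) = 32.5117
Closest: P0 and P1

Closest pair: (10.3, -13.4) and (-21.0, -10.4), distance = 31.4434


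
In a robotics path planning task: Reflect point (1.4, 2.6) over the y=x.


Reflection over y=x: (x,y) -> (y,x)
(1.4, 2.6) -> (2.6, 1.4)

(2.6, 1.4)


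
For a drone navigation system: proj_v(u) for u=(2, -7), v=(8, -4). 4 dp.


u.v = 44, |v| = sqrt(80) = 8.9443
Scalar projection = u.v / |v| = 44 / sqrt(80) = 4.9193

4.9193


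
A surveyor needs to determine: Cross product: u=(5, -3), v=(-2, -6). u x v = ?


u x v = u_x*v_y - u_y*v_x = 5*(-6) - (-3)*(-2)
= (-30) - 6 = -36

-36


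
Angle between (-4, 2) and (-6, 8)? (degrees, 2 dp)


u.v = 40, |u| = sqrt(20) = 4.4721, |v| = sqrt(100) = 10
cos(theta) = u.v/(|u||v|) = 40/sqrt(2000) = 0.894427
theta = acos(0.894427) = 26.57 degrees

26.57 degrees


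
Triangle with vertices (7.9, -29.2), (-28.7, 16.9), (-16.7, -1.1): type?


Side lengths squared: AB^2=3464.77, BC^2=468, CA^2=1394.77
Sorted: [468, 1394.77, 3464.77]
By sides: Scalene, By angles: Obtuse

Scalene, Obtuse


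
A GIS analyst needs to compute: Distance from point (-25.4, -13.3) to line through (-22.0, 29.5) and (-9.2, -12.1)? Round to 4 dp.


|cross product| = 689.28
|line direction| = sqrt(1894.4) = 43.5247
Distance = 689.28/sqrt(1894.4) = 15.8365

15.8365


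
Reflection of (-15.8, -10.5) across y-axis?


Reflection over y-axis: (x,y) -> (-x,y)
(-15.8, -10.5) -> (15.8, -10.5)

(15.8, -10.5)


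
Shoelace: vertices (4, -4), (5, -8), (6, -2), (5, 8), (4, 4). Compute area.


Shoelace sum: (4*(-8) - 5*(-4)) + (5*(-2) - 6*(-8)) + (6*8 - 5*(-2)) + (5*4 - 4*8) + (4*(-4) - 4*4)
= 40
Area = |40|/2 = 20

20


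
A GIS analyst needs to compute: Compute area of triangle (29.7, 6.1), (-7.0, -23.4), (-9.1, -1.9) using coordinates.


Area = |x_A(y_B-y_C) + x_B(y_C-y_A) + x_C(y_A-y_B)|/2
= |(-638.55) + 56 + (-268.45)|/2
= 851/2 = 425.5

425.5


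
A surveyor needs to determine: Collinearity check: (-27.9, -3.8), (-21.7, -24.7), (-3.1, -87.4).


Cross product: ((-21.7)-(-27.9))*((-87.4)-(-3.8)) - ((-24.7)-(-3.8))*((-3.1)-(-27.9))
= 0

Yes, collinear


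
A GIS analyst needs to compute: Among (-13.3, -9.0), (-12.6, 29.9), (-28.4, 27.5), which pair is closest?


d(P0,P1) = 38.9063, d(P0,P2) = 39.5001, d(P1,P2) = 15.9812
Closest: P1 and P2

Closest pair: (-12.6, 29.9) and (-28.4, 27.5), distance = 15.9812


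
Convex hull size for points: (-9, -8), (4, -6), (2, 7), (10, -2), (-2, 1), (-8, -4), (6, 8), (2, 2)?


Convex hull vertices (CCW): (-9, -8), (4, -6), (10, -2), (6, 8), (2, 7), (-8, -4)
Count = 6

6


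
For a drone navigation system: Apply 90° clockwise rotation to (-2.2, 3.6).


90° CW: (x,y) -> (y, -x)
(-2.2,3.6) -> (3.6, 2.2)

(3.6, 2.2)


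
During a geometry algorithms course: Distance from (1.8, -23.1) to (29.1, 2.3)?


dx=27.3, dy=25.4
d^2 = 27.3^2 + 25.4^2 = 1390.45
d = sqrt(1390.45) = 37.2887

37.2887


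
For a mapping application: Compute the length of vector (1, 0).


|u| = sqrt(1^2 + 0^2) = sqrt(1) = 1

1


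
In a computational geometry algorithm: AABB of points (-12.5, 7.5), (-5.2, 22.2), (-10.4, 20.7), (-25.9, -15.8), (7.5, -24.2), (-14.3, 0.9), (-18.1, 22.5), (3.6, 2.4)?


x range: [-25.9, 7.5]
y range: [-24.2, 22.5]
Bounding box: (-25.9,-24.2) to (7.5,22.5)

(-25.9,-24.2) to (7.5,22.5)


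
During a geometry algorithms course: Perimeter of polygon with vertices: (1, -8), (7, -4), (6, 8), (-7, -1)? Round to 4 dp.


Sides: (1, -8)->(7, -4): sqrt(52) = 7.211103, (7, -4)->(6, 8): sqrt(145) = 12.041595, (6, 8)->(-7, -1): sqrt(250) = 15.811388, (-7, -1)->(1, -8): sqrt(113) = 10.630146
Sum = 45.694232
Perimeter = 45.6942

45.6942


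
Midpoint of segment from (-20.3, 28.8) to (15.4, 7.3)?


M = (((-20.3)+15.4)/2, (28.8+7.3)/2)
= (-2.45, 18.05)

(-2.45, 18.05)


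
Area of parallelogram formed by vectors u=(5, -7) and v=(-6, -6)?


|u x v| = |5*(-6) - (-7)*(-6)|
= |(-30) - 42| = 72

72


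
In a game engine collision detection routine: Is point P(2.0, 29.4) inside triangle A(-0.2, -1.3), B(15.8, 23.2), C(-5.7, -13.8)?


Cross products: AB x AP = 437.3, BC x BP = -643.9, CA x CP = 141.35
All same sign? no

No, outside


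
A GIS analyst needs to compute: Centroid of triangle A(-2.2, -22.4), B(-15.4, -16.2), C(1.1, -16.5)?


Centroid = ((x_A+x_B+x_C)/3, (y_A+y_B+y_C)/3)
= (((-2.2)+(-15.4)+1.1)/3, ((-22.4)+(-16.2)+(-16.5))/3)
= (-5.5, -18.3667)

(-5.5, -18.3667)


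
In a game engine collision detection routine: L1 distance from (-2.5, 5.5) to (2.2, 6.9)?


|(-2.5)-2.2| + |5.5-6.9| = 4.7 + 1.4 = 6.1

6.1


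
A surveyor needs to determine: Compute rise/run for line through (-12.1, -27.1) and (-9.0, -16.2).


slope = (y2-y1)/(x2-x1) = ((-16.2)-(-27.1))/((-9)-(-12.1)) = 10.9/3.1 = 3.5161

3.5161


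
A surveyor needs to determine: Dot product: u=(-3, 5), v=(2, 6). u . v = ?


u . v = u_x*v_x + u_y*v_y = (-3)*2 + 5*6
= (-6) + 30 = 24

24


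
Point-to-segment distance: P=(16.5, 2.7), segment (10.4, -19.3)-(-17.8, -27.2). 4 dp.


Project P onto AB: t = 0 (clamped to [0,1])
Closest point on segment: (10.4, -19.3)
Distance: 22.83

22.83


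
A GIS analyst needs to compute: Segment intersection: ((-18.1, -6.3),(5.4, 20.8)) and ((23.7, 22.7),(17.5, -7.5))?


Cross products: d1=-1082.56, d2=-540.88, d3=-451.28, d4=-992.96
d1*d2 < 0 and d3*d4 < 0? no

No, they don't intersect


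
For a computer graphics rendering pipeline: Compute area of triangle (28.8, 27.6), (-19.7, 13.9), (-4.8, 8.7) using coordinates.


Area = |x_A(y_B-y_C) + x_B(y_C-y_A) + x_C(y_A-y_B)|/2
= |149.76 + 372.33 + (-65.76)|/2
= 456.33/2 = 228.165

228.165


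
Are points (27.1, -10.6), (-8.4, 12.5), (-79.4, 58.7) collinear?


Cross product: ((-8.4)-27.1)*(58.7-(-10.6)) - (12.5-(-10.6))*((-79.4)-27.1)
= 0

Yes, collinear


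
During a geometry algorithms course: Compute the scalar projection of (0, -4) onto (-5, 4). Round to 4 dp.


u.v = -16, |v| = sqrt(41) = 6.4031
Scalar projection = u.v / |v| = -16 / sqrt(41) = -2.4988

-2.4988


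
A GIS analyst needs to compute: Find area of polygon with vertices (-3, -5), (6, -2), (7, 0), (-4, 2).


Shoelace sum: ((-3)*(-2) - 6*(-5)) + (6*0 - 7*(-2)) + (7*2 - (-4)*0) + ((-4)*(-5) - (-3)*2)
= 90
Area = |90|/2 = 45

45


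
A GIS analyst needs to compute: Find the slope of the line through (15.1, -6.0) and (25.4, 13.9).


slope = (y2-y1)/(x2-x1) = (13.9-(-6))/(25.4-15.1) = 19.9/10.3 = 1.932

1.932


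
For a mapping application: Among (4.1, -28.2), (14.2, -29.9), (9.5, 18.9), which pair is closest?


d(P0,P1) = 10.2421, d(P0,P2) = 47.4085, d(P1,P2) = 49.0258
Closest: P0 and P1

Closest pair: (4.1, -28.2) and (14.2, -29.9), distance = 10.2421


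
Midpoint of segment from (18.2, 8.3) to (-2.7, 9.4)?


M = ((18.2+(-2.7))/2, (8.3+9.4)/2)
= (7.75, 8.85)

(7.75, 8.85)


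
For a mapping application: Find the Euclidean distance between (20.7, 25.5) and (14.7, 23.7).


dx=-6, dy=-1.8
d^2 = (-6)^2 + (-1.8)^2 = 39.24
d = sqrt(39.24) = 6.2642

6.2642


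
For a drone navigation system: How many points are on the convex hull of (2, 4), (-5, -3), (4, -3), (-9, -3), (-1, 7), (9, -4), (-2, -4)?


Convex hull vertices (CCW): (-9, -3), (-2, -4), (9, -4), (2, 4), (-1, 7)
Count = 5

5


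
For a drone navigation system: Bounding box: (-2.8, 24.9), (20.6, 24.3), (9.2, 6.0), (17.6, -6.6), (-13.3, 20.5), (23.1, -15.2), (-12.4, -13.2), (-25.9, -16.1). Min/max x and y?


x range: [-25.9, 23.1]
y range: [-16.1, 24.9]
Bounding box: (-25.9,-16.1) to (23.1,24.9)

(-25.9,-16.1) to (23.1,24.9)


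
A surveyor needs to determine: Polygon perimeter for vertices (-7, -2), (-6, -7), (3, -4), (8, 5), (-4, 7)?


Sides: (-7, -2)->(-6, -7): sqrt(26) = 5.09902, (-6, -7)->(3, -4): sqrt(90) = 9.486833, (3, -4)->(8, 5): sqrt(106) = 10.29563, (8, 5)->(-4, 7): sqrt(148) = 12.165525, (-4, 7)->(-7, -2): sqrt(90) = 9.486833
Sum = 46.533841
Perimeter = 46.5338

46.5338


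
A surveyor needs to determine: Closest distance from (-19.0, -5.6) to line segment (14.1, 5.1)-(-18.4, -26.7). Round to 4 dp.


Project P onto AB: t = 0.6849 (clamped to [0,1])
Closest point on segment: (-8.159, -16.6796)
Distance: 15.5011

15.5011


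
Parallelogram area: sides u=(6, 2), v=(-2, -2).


|u x v| = |6*(-2) - 2*(-2)|
= |(-12) - (-4)| = 8

8


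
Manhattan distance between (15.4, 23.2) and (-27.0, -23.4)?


|15.4-(-27)| + |23.2-(-23.4)| = 42.4 + 46.6 = 89

89


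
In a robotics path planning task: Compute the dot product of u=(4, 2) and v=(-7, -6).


u . v = u_x*v_x + u_y*v_y = 4*(-7) + 2*(-6)
= (-28) + (-12) = -40

-40
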